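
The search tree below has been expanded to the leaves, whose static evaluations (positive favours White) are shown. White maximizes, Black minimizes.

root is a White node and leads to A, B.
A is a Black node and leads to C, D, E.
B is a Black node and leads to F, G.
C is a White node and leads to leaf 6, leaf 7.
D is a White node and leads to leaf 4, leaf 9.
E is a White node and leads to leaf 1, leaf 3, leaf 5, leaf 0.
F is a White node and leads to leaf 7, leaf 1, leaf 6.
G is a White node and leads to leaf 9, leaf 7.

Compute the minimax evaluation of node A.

5

C (White): max(6, 7) = 7
D (White): max(4, 9) = 9
E (White): max(1, 3, 5, 0) = 5
A (Black): min(7, 9, 5) = 5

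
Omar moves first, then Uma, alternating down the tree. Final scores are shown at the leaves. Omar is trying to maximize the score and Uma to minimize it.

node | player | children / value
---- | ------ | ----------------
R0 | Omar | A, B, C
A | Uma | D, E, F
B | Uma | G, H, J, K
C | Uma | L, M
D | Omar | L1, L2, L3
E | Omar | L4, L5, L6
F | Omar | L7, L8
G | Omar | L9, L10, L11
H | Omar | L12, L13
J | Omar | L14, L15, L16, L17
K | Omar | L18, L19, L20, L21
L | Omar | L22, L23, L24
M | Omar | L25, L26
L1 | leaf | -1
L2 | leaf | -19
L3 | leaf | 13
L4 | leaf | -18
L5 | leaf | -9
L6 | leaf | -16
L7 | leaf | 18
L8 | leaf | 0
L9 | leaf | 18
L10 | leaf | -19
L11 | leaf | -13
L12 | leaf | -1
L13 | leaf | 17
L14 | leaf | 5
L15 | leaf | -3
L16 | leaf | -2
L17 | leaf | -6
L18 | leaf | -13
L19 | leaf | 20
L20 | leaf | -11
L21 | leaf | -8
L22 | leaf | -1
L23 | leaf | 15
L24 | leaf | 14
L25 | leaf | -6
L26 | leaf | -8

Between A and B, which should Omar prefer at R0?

B

D (Omar): max(-1, -19, 13) = 13
E (Omar): max(-18, -9, -16) = -9
F (Omar): max(18, 0) = 18
A (Uma): min(13, -9, 18) = -9
G (Omar): max(18, -19, -13) = 18
H (Omar): max(-1, 17) = 17
J (Omar): max(5, -3, -2, -6) = 5
K (Omar): max(-13, 20, -11, -8) = 20
B (Uma): min(18, 17, 5, 20) = 5
Omar prefers the higher value; A=-9, B=5. B is better since 5 > -9.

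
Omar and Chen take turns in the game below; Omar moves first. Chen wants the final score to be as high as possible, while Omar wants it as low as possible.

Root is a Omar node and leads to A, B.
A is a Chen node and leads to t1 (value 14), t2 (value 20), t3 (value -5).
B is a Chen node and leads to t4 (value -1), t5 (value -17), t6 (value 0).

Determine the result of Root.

0

A (Chen): max(14, 20, -5) = 20
B (Chen): max(-1, -17, 0) = 0
Root (Omar): min(20, 0) = 0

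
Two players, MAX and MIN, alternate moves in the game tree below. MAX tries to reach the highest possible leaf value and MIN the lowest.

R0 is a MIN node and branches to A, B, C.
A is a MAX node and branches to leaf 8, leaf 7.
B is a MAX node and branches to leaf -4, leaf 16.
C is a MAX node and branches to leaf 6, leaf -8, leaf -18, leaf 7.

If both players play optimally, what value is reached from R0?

7

A (MAX): max(8, 7) = 8
B (MAX): max(-4, 16) = 16
C (MAX): max(6, -8, -18, 7) = 7
R0 (MIN): min(8, 16, 7) = 7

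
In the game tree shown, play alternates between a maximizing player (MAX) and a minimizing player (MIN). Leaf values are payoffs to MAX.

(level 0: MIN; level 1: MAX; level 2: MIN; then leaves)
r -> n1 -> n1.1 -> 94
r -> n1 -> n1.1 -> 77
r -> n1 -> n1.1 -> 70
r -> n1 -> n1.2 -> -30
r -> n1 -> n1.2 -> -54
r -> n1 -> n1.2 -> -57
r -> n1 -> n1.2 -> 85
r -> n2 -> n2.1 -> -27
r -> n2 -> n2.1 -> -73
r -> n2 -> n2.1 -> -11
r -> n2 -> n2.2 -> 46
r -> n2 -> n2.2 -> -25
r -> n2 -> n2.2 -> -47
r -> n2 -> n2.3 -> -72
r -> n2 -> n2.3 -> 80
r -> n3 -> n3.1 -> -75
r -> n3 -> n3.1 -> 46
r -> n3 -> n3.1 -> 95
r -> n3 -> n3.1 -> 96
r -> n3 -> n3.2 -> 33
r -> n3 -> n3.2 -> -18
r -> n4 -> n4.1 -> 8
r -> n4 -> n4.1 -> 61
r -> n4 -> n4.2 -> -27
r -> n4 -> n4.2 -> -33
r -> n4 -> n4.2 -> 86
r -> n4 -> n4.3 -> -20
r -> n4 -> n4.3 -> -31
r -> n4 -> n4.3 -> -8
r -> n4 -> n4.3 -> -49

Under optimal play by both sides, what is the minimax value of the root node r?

n1.1 (MIN): min(94, 77, 70) = 70
n1.2 (MIN): min(-30, -54, -57, 85) = -57
n1 (MAX): max(70, -57) = 70
n2.1 (MIN): min(-27, -73, -11) = -73
n2.2 (MIN): min(46, -25, -47) = -47
n2.3 (MIN): min(-72, 80) = -72
n2 (MAX): max(-73, -47, -72) = -47
n3.1 (MIN): min(-75, 46, 95, 96) = -75
n3.2 (MIN): min(33, -18) = -18
n3 (MAX): max(-75, -18) = -18
n4.1 (MIN): min(8, 61) = 8
n4.2 (MIN): min(-27, -33, 86) = -33
n4.3 (MIN): min(-20, -31, -8, -49) = -49
n4 (MAX): max(8, -33, -49) = 8
r (MIN): min(70, -47, -18, 8) = -47

-47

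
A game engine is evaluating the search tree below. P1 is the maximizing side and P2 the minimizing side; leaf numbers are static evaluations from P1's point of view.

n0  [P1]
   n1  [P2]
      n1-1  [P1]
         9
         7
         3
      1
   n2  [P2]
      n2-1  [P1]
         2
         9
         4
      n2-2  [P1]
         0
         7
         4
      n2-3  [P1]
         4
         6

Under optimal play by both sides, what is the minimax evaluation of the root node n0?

n1-1 (P1): max(9, 7, 3) = 9
n1 (P2): min(9, 1) = 1
n2-1 (P1): max(2, 9, 4) = 9
n2-2 (P1): max(0, 7, 4) = 7
n2-3 (P1): max(4, 6) = 6
n2 (P2): min(9, 7, 6) = 6
n0 (P1): max(1, 6) = 6

6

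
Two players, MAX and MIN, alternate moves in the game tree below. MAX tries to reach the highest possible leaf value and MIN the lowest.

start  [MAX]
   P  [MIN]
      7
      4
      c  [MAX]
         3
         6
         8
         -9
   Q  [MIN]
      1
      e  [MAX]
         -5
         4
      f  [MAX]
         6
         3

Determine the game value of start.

c (MAX): max(3, 6, 8, -9) = 8
P (MIN): min(7, 4, 8) = 4
e (MAX): max(-5, 4) = 4
f (MAX): max(6, 3) = 6
Q (MIN): min(1, 4, 6) = 1
start (MAX): max(4, 1) = 4

4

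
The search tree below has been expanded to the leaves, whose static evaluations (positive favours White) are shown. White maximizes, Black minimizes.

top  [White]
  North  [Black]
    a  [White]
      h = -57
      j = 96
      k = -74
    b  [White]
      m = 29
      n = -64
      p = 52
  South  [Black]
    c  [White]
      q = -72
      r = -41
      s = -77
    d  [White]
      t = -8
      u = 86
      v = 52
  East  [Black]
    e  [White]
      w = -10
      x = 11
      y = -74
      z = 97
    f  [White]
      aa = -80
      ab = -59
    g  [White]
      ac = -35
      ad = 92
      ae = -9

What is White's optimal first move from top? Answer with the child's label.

a (White): max(-57, 96, -74) = 96
b (White): max(29, -64, 52) = 52
North (Black): min(96, 52) = 52
c (White): max(-72, -41, -77) = -41
d (White): max(-8, 86, 52) = 86
South (Black): min(-41, 86) = -41
e (White): max(-10, 11, -74, 97) = 97
f (White): max(-80, -59) = -59
g (White): max(-35, 92, -9) = 92
East (Black): min(97, -59, 92) = -59
top (White): max(52, -41, -59) = 52
White at top wants the highest of {North=52, South=-41, East=-59}, so chooses North.

North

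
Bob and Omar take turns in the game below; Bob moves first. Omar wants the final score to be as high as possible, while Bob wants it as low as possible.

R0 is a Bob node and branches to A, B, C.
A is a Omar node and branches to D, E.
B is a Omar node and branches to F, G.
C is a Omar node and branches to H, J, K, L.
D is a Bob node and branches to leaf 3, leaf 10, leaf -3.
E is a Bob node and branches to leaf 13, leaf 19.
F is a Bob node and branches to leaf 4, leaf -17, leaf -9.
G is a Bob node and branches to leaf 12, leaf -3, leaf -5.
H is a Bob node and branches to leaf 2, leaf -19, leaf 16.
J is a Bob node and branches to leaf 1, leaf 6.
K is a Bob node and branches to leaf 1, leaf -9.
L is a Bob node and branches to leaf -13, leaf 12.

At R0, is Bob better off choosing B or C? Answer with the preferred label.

F (Bob): min(4, -17, -9) = -17
G (Bob): min(12, -3, -5) = -5
B (Omar): max(-17, -5) = -5
H (Bob): min(2, -19, 16) = -19
J (Bob): min(1, 6) = 1
K (Bob): min(1, -9) = -9
L (Bob): min(-13, 12) = -13
C (Omar): max(-19, 1, -9, -13) = 1
Bob prefers the lower value; B=-5, C=1. B is better since -5 < 1.

B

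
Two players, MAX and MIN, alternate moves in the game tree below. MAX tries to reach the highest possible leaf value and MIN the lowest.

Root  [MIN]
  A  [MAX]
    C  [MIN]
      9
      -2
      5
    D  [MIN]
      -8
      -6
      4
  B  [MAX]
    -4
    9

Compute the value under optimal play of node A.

C (MIN): min(9, -2, 5) = -2
D (MIN): min(-8, -6, 4) = -8
A (MAX): max(-2, -8) = -2

-2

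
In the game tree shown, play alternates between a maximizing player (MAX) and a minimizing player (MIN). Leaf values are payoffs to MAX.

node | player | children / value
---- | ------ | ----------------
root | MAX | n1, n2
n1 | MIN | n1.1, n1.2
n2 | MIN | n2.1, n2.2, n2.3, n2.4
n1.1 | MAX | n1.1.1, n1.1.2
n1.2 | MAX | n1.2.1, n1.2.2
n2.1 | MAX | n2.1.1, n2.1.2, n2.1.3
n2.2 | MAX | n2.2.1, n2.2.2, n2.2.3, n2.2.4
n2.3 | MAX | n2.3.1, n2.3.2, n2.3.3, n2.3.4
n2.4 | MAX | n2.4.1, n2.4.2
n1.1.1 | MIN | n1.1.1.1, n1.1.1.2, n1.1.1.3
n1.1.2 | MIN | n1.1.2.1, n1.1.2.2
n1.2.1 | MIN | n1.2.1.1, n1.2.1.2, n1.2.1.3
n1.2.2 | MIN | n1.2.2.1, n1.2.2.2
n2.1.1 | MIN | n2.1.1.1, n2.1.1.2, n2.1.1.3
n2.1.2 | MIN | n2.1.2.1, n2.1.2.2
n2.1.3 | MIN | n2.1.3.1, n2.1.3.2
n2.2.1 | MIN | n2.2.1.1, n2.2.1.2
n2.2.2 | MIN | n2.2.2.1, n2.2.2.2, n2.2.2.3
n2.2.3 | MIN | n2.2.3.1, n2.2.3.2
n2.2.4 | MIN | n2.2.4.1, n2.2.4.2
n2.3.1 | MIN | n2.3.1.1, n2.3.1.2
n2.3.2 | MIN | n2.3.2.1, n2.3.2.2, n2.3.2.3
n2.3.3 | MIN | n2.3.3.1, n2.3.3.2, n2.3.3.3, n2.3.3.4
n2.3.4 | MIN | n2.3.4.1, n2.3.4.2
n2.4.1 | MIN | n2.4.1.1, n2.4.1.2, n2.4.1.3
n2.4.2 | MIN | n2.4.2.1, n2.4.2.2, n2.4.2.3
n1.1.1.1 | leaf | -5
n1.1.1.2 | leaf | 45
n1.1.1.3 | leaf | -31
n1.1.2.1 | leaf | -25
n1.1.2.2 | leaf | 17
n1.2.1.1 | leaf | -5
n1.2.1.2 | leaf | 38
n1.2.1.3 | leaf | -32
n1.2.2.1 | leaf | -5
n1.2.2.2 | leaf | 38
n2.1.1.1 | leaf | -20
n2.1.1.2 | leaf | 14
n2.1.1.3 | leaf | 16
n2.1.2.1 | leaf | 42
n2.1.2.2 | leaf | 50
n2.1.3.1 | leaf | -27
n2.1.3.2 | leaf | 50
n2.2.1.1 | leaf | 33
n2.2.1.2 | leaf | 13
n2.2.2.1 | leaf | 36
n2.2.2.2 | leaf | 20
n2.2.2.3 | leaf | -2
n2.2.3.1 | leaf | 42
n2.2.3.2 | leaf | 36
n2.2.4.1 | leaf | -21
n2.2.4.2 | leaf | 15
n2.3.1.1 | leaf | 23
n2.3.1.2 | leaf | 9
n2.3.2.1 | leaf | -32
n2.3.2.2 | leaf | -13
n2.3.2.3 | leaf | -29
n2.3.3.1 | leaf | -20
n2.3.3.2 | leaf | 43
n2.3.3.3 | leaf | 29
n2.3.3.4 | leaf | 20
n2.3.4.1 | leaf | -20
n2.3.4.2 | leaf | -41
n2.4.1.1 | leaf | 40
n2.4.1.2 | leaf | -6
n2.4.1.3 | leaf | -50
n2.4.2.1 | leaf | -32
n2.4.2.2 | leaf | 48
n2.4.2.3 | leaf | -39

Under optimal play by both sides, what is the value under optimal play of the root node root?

-25

n1.1.1 (MIN): min(-5, 45, -31) = -31
n1.1.2 (MIN): min(-25, 17) = -25
n1.1 (MAX): max(-31, -25) = -25
n1.2.1 (MIN): min(-5, 38, -32) = -32
n1.2.2 (MIN): min(-5, 38) = -5
n1.2 (MAX): max(-32, -5) = -5
n1 (MIN): min(-25, -5) = -25
n2.1.1 (MIN): min(-20, 14, 16) = -20
n2.1.2 (MIN): min(42, 50) = 42
n2.1.3 (MIN): min(-27, 50) = -27
n2.1 (MAX): max(-20, 42, -27) = 42
n2.2.1 (MIN): min(33, 13) = 13
n2.2.2 (MIN): min(36, 20, -2) = -2
n2.2.3 (MIN): min(42, 36) = 36
n2.2.4 (MIN): min(-21, 15) = -21
n2.2 (MAX): max(13, -2, 36, -21) = 36
n2.3.1 (MIN): min(23, 9) = 9
n2.3.2 (MIN): min(-32, -13, -29) = -32
n2.3.3 (MIN): min(-20, 43, 29, 20) = -20
n2.3.4 (MIN): min(-20, -41) = -41
n2.3 (MAX): max(9, -32, -20, -41) = 9
n2.4.1 (MIN): min(40, -6, -50) = -50
n2.4.2 (MIN): min(-32, 48, -39) = -39
n2.4 (MAX): max(-50, -39) = -39
n2 (MIN): min(42, 36, 9, -39) = -39
root (MAX): max(-25, -39) = -25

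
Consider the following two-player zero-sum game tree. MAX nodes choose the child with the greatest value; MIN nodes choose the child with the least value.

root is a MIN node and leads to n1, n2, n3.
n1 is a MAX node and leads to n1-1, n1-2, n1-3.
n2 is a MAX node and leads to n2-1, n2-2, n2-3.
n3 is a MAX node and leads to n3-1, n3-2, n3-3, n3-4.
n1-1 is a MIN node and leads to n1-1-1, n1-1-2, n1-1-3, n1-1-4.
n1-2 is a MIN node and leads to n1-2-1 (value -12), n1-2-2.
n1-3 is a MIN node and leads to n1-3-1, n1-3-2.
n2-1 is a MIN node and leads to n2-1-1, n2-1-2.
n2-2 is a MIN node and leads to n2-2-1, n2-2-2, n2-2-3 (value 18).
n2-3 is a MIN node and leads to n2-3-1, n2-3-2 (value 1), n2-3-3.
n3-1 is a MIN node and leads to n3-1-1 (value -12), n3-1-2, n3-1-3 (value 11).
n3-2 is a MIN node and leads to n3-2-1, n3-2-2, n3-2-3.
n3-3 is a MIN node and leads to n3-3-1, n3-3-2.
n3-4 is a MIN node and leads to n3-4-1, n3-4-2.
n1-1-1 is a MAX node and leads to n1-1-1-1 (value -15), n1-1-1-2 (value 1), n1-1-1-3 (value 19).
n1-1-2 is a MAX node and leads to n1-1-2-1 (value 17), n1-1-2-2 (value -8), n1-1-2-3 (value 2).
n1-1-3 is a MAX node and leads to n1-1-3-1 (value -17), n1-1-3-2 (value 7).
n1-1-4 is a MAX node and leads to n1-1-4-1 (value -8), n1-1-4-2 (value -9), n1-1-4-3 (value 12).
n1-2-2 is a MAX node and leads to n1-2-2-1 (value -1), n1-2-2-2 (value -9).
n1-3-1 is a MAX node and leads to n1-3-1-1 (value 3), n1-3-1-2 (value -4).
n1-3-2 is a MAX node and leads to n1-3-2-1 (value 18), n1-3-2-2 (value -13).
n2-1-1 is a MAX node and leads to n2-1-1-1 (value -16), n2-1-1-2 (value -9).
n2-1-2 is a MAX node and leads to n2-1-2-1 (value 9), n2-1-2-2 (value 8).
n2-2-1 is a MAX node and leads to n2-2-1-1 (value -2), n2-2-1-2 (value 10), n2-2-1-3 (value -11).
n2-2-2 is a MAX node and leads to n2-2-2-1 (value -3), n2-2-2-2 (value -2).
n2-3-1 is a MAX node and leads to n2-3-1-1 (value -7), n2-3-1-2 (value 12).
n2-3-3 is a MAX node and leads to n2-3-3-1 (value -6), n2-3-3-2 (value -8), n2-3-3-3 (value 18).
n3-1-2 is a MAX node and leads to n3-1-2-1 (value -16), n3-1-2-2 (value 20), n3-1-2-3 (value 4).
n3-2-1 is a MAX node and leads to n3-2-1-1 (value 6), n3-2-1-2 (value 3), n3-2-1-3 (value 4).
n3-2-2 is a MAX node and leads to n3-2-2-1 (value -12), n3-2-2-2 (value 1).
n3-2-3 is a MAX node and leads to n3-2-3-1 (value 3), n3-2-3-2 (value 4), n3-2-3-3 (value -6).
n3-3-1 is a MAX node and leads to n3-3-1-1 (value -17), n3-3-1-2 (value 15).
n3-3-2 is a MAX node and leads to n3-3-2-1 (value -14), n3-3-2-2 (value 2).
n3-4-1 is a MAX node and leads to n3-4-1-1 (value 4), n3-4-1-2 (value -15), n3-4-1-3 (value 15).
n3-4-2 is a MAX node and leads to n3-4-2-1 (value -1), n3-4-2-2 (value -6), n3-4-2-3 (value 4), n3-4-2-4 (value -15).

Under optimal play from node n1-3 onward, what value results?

3

n1-3-1 (MAX): max(3, -4) = 3
n1-3-2 (MAX): max(18, -13) = 18
n1-3 (MIN): min(3, 18) = 3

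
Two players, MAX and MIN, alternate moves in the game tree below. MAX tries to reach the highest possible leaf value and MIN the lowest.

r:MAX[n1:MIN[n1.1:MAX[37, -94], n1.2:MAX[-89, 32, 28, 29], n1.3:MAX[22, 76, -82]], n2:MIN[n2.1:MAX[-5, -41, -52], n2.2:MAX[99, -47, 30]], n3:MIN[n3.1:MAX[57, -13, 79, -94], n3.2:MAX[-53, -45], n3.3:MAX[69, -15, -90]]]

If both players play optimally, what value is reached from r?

32

n1.1 (MAX): max(37, -94) = 37
n1.2 (MAX): max(-89, 32, 28, 29) = 32
n1.3 (MAX): max(22, 76, -82) = 76
n1 (MIN): min(37, 32, 76) = 32
n2.1 (MAX): max(-5, -41, -52) = -5
n2.2 (MAX): max(99, -47, 30) = 99
n2 (MIN): min(-5, 99) = -5
n3.1 (MAX): max(57, -13, 79, -94) = 79
n3.2 (MAX): max(-53, -45) = -45
n3.3 (MAX): max(69, -15, -90) = 69
n3 (MIN): min(79, -45, 69) = -45
r (MAX): max(32, -5, -45) = 32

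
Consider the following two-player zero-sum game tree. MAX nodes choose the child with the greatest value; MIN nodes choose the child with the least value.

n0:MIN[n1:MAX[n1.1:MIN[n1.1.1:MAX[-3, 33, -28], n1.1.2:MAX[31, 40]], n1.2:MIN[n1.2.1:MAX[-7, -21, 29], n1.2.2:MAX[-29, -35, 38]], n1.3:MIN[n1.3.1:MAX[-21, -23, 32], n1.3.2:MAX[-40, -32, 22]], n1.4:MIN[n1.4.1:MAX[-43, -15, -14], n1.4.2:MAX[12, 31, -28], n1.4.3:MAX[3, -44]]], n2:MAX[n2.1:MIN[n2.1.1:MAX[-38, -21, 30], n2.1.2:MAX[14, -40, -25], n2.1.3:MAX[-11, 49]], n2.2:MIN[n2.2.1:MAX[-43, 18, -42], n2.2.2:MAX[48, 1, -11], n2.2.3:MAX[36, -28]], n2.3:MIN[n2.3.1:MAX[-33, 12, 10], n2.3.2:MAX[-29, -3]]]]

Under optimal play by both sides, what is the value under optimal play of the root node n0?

18

n1.1.1 (MAX): max(-3, 33, -28) = 33
n1.1.2 (MAX): max(31, 40) = 40
n1.1 (MIN): min(33, 40) = 33
n1.2.1 (MAX): max(-7, -21, 29) = 29
n1.2.2 (MAX): max(-29, -35, 38) = 38
n1.2 (MIN): min(29, 38) = 29
n1.3.1 (MAX): max(-21, -23, 32) = 32
n1.3.2 (MAX): max(-40, -32, 22) = 22
n1.3 (MIN): min(32, 22) = 22
n1.4.1 (MAX): max(-43, -15, -14) = -14
n1.4.2 (MAX): max(12, 31, -28) = 31
n1.4.3 (MAX): max(3, -44) = 3
n1.4 (MIN): min(-14, 31, 3) = -14
n1 (MAX): max(33, 29, 22, -14) = 33
n2.1.1 (MAX): max(-38, -21, 30) = 30
n2.1.2 (MAX): max(14, -40, -25) = 14
n2.1.3 (MAX): max(-11, 49) = 49
n2.1 (MIN): min(30, 14, 49) = 14
n2.2.1 (MAX): max(-43, 18, -42) = 18
n2.2.2 (MAX): max(48, 1, -11) = 48
n2.2.3 (MAX): max(36, -28) = 36
n2.2 (MIN): min(18, 48, 36) = 18
n2.3.1 (MAX): max(-33, 12, 10) = 12
n2.3.2 (MAX): max(-29, -3) = -3
n2.3 (MIN): min(12, -3) = -3
n2 (MAX): max(14, 18, -3) = 18
n0 (MIN): min(33, 18) = 18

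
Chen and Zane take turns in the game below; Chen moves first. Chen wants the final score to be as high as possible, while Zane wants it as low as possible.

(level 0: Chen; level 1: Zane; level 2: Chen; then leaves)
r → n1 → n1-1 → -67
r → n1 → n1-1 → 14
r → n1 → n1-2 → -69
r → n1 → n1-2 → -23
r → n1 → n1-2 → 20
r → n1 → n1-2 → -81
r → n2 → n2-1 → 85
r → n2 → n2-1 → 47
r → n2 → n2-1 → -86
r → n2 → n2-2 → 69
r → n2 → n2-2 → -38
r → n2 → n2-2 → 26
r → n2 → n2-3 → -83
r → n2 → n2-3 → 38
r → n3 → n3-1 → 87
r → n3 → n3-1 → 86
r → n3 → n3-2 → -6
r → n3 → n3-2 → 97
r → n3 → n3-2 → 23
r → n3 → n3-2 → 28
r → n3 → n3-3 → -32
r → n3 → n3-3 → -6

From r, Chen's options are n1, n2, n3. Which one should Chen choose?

n1-1 (Chen): max(-67, 14) = 14
n1-2 (Chen): max(-69, -23, 20, -81) = 20
n1 (Zane): min(14, 20) = 14
n2-1 (Chen): max(85, 47, -86) = 85
n2-2 (Chen): max(69, -38, 26) = 69
n2-3 (Chen): max(-83, 38) = 38
n2 (Zane): min(85, 69, 38) = 38
n3-1 (Chen): max(87, 86) = 87
n3-2 (Chen): max(-6, 97, 23, 28) = 97
n3-3 (Chen): max(-32, -6) = -6
n3 (Zane): min(87, 97, -6) = -6
r (Chen): max(14, 38, -6) = 38
Chen at r wants the highest of {n1=14, n2=38, n3=-6}, so chooses n2.

n2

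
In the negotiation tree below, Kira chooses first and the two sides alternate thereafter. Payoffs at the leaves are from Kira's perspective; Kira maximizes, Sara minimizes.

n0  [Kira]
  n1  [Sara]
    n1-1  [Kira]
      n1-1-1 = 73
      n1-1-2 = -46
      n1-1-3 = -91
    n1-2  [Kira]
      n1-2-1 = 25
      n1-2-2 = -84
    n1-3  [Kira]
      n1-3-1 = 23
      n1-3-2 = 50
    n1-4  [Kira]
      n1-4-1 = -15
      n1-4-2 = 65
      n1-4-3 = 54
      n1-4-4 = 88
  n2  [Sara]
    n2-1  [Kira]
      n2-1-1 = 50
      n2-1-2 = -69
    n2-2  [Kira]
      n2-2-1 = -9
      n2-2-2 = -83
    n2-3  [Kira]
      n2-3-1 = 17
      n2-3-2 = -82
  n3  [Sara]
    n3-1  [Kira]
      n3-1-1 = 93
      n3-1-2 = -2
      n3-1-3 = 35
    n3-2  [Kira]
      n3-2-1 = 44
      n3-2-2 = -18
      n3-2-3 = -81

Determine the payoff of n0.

n1-1 (Kira): max(73, -46, -91) = 73
n1-2 (Kira): max(25, -84) = 25
n1-3 (Kira): max(23, 50) = 50
n1-4 (Kira): max(-15, 65, 54, 88) = 88
n1 (Sara): min(73, 25, 50, 88) = 25
n2-1 (Kira): max(50, -69) = 50
n2-2 (Kira): max(-9, -83) = -9
n2-3 (Kira): max(17, -82) = 17
n2 (Sara): min(50, -9, 17) = -9
n3-1 (Kira): max(93, -2, 35) = 93
n3-2 (Kira): max(44, -18, -81) = 44
n3 (Sara): min(93, 44) = 44
n0 (Kira): max(25, -9, 44) = 44

44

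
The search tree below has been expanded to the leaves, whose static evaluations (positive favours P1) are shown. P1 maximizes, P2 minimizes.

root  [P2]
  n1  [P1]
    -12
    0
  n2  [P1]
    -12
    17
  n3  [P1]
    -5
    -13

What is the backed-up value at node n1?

0

n1 (P1): max(-12, 0) = 0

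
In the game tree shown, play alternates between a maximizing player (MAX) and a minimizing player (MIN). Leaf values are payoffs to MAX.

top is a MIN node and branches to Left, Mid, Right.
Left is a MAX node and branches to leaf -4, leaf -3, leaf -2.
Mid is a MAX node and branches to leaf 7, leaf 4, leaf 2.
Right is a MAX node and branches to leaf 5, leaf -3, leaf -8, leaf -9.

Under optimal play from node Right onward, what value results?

Right (MAX): max(5, -3, -8, -9) = 5

5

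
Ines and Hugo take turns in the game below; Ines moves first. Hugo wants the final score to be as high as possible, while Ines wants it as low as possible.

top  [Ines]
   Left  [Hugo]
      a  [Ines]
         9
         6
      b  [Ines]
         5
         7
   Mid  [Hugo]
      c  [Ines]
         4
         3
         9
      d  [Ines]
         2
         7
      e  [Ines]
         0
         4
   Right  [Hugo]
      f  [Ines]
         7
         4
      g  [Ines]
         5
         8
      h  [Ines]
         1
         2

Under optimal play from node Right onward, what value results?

f (Ines): min(7, 4) = 4
g (Ines): min(5, 8) = 5
h (Ines): min(1, 2) = 1
Right (Hugo): max(4, 5, 1) = 5

5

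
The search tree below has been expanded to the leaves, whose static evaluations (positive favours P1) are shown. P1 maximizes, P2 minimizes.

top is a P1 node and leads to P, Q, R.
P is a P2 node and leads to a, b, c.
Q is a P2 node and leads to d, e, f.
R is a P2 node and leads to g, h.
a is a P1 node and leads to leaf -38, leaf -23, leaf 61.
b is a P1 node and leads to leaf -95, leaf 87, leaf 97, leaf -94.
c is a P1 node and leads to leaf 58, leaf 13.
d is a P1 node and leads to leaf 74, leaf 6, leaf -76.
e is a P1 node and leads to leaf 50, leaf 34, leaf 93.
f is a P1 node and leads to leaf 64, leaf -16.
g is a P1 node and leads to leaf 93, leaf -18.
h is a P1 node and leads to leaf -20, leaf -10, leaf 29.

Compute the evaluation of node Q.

d (P1): max(74, 6, -76) = 74
e (P1): max(50, 34, 93) = 93
f (P1): max(64, -16) = 64
Q (P2): min(74, 93, 64) = 64

64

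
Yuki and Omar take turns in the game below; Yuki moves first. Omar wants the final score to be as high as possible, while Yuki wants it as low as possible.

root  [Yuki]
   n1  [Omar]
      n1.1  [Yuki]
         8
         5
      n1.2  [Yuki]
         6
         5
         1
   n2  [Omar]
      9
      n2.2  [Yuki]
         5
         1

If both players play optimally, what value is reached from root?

n1.1 (Yuki): min(8, 5) = 5
n1.2 (Yuki): min(6, 5, 1) = 1
n1 (Omar): max(5, 1) = 5
n2.2 (Yuki): min(5, 1) = 1
n2 (Omar): max(9, 1) = 9
root (Yuki): min(5, 9) = 5

5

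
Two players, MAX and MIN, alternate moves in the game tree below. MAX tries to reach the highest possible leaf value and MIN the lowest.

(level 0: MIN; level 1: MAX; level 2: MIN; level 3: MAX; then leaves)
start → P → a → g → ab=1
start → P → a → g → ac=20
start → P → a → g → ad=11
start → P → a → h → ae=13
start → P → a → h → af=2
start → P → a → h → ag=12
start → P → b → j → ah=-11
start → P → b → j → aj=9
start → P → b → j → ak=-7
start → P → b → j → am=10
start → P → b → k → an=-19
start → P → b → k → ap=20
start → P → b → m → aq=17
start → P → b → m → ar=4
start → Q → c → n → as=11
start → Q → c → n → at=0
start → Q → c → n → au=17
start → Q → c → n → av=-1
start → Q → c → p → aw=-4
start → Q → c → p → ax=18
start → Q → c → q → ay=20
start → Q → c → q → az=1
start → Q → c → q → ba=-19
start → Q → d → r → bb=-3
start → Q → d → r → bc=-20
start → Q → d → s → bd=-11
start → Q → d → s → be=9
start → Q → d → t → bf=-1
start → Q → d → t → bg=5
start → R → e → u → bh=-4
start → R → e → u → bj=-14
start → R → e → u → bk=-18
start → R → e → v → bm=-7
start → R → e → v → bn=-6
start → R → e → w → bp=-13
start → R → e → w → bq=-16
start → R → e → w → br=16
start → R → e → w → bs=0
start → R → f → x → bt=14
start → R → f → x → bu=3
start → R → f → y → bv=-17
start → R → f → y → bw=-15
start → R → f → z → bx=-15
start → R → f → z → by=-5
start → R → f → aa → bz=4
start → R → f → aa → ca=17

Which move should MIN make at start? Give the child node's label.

R

g (MAX): max(1, 20, 11) = 20
h (MAX): max(13, 2, 12) = 13
a (MIN): min(20, 13) = 13
j (MAX): max(-11, 9, -7, 10) = 10
k (MAX): max(-19, 20) = 20
m (MAX): max(17, 4) = 17
b (MIN): min(10, 20, 17) = 10
P (MAX): max(13, 10) = 13
n (MAX): max(11, 0, 17, -1) = 17
p (MAX): max(-4, 18) = 18
q (MAX): max(20, 1, -19) = 20
c (MIN): min(17, 18, 20) = 17
r (MAX): max(-3, -20) = -3
s (MAX): max(-11, 9) = 9
t (MAX): max(-1, 5) = 5
d (MIN): min(-3, 9, 5) = -3
Q (MAX): max(17, -3) = 17
u (MAX): max(-4, -14, -18) = -4
v (MAX): max(-7, -6) = -6
w (MAX): max(-13, -16, 16, 0) = 16
e (MIN): min(-4, -6, 16) = -6
x (MAX): max(14, 3) = 14
y (MAX): max(-17, -15) = -15
z (MAX): max(-15, -5) = -5
aa (MAX): max(4, 17) = 17
f (MIN): min(14, -15, -5, 17) = -15
R (MAX): max(-6, -15) = -6
start (MIN): min(13, 17, -6) = -6
MIN at start wants the lowest of {P=13, Q=17, R=-6}, so chooses R.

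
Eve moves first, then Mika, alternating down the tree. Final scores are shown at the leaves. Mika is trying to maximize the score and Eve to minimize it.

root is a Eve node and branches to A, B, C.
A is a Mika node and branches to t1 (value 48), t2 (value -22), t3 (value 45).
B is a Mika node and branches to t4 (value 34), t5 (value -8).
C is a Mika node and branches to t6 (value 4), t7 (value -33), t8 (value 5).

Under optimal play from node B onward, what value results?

34

B (Mika): max(34, -8) = 34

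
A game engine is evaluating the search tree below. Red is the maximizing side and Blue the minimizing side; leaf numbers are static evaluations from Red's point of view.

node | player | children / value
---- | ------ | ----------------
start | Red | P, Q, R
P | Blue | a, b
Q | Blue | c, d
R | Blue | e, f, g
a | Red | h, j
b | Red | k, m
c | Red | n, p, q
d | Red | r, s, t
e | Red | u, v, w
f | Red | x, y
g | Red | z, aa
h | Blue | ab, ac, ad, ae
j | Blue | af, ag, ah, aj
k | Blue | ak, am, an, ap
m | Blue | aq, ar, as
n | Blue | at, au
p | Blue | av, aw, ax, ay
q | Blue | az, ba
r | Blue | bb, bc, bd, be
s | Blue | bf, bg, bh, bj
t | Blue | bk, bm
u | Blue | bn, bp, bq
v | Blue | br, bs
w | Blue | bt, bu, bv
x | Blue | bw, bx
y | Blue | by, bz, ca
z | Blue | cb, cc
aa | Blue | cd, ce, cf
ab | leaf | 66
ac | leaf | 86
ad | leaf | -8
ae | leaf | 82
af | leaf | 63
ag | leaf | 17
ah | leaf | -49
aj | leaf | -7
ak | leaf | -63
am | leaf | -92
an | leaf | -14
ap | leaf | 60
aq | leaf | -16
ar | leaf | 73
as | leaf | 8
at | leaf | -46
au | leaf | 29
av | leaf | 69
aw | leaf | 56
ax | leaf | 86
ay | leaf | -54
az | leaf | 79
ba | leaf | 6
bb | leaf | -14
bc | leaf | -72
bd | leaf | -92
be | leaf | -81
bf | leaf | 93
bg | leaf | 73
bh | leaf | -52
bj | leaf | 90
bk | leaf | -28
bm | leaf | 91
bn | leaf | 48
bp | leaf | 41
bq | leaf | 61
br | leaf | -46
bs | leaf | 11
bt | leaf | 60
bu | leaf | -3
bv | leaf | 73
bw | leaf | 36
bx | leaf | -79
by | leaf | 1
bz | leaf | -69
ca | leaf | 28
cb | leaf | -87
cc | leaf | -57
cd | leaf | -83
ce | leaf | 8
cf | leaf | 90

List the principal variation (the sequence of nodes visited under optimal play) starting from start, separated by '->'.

h (Blue): min(66, 86, -8, 82) = -8
j (Blue): min(63, 17, -49, -7) = -49
a (Red): max(-8, -49) = -8
k (Blue): min(-63, -92, -14, 60) = -92
m (Blue): min(-16, 73, 8) = -16
b (Red): max(-92, -16) = -16
P (Blue): min(-8, -16) = -16
n (Blue): min(-46, 29) = -46
p (Blue): min(69, 56, 86, -54) = -54
q (Blue): min(79, 6) = 6
c (Red): max(-46, -54, 6) = 6
r (Blue): min(-14, -72, -92, -81) = -92
s (Blue): min(93, 73, -52, 90) = -52
t (Blue): min(-28, 91) = -28
d (Red): max(-92, -52, -28) = -28
Q (Blue): min(6, -28) = -28
u (Blue): min(48, 41, 61) = 41
v (Blue): min(-46, 11) = -46
w (Blue): min(60, -3, 73) = -3
e (Red): max(41, -46, -3) = 41
x (Blue): min(36, -79) = -79
y (Blue): min(1, -69, 28) = -69
f (Red): max(-79, -69) = -69
z (Blue): min(-87, -57) = -87
aa (Blue): min(-83, 8, 90) = -83
g (Red): max(-87, -83) = -83
R (Blue): min(41, -69, -83) = -83
start (Red): max(-16, -28, -83) = -16
At start, Red picks P (highest: -16).
At P, Blue picks b (lowest: -16).
At b, Red picks m (highest: -16).
At m, Blue picks aq (lowest: -16).
Terminal value -16.

start -> P -> b -> m -> aq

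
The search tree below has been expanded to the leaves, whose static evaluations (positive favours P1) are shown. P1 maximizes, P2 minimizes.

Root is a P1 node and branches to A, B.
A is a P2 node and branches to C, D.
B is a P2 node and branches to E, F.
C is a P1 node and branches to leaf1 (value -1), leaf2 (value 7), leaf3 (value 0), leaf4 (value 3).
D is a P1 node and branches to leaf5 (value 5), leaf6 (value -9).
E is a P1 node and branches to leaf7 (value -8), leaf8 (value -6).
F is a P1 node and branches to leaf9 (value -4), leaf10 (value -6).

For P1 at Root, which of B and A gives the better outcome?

E (P1): max(-8, -6) = -6
F (P1): max(-4, -6) = -4
B (P2): min(-6, -4) = -6
C (P1): max(-1, 7, 0, 3) = 7
D (P1): max(5, -9) = 5
A (P2): min(7, 5) = 5
P1 prefers the higher value; B=-6, A=5. A is better since 5 > -6.

A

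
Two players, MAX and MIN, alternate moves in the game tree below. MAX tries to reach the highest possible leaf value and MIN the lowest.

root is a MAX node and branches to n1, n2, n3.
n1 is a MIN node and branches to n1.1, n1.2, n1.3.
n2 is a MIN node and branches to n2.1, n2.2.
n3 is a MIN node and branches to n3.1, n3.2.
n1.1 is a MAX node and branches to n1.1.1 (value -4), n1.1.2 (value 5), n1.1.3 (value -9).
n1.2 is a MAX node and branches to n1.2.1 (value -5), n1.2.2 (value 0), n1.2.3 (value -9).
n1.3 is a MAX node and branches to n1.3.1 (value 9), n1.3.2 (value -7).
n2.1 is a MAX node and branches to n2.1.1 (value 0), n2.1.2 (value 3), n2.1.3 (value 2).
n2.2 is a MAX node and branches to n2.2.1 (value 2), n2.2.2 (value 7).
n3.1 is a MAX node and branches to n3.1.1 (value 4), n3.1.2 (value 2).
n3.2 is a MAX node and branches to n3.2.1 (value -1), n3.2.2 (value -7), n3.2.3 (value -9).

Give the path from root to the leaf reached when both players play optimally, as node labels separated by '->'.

n1.1 (MAX): max(-4, 5, -9) = 5
n1.2 (MAX): max(-5, 0, -9) = 0
n1.3 (MAX): max(9, -7) = 9
n1 (MIN): min(5, 0, 9) = 0
n2.1 (MAX): max(0, 3, 2) = 3
n2.2 (MAX): max(2, 7) = 7
n2 (MIN): min(3, 7) = 3
n3.1 (MAX): max(4, 2) = 4
n3.2 (MAX): max(-1, -7, -9) = -1
n3 (MIN): min(4, -1) = -1
root (MAX): max(0, 3, -1) = 3
At root, MAX picks n2 (highest: 3).
At n2, MIN picks n2.1 (lowest: 3).
At n2.1, MAX picks n2.1.2 (highest: 3).
Terminal value 3.

root -> n2 -> n2.1 -> n2.1.2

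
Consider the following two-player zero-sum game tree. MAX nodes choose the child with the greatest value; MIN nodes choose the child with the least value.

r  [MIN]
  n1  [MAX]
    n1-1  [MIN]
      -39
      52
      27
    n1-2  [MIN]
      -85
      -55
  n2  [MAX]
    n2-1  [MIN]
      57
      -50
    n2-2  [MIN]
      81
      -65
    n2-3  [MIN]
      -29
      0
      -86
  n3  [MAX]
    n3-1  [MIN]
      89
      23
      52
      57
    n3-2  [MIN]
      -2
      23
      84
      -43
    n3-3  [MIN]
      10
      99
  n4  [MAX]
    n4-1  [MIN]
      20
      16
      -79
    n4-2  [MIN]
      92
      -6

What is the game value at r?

n1-1 (MIN): min(-39, 52, 27) = -39
n1-2 (MIN): min(-85, -55) = -85
n1 (MAX): max(-39, -85) = -39
n2-1 (MIN): min(57, -50) = -50
n2-2 (MIN): min(81, -65) = -65
n2-3 (MIN): min(-29, 0, -86) = -86
n2 (MAX): max(-50, -65, -86) = -50
n3-1 (MIN): min(89, 23, 52, 57) = 23
n3-2 (MIN): min(-2, 23, 84, -43) = -43
n3-3 (MIN): min(10, 99) = 10
n3 (MAX): max(23, -43, 10) = 23
n4-1 (MIN): min(20, 16, -79) = -79
n4-2 (MIN): min(92, -6) = -6
n4 (MAX): max(-79, -6) = -6
r (MIN): min(-39, -50, 23, -6) = -50

-50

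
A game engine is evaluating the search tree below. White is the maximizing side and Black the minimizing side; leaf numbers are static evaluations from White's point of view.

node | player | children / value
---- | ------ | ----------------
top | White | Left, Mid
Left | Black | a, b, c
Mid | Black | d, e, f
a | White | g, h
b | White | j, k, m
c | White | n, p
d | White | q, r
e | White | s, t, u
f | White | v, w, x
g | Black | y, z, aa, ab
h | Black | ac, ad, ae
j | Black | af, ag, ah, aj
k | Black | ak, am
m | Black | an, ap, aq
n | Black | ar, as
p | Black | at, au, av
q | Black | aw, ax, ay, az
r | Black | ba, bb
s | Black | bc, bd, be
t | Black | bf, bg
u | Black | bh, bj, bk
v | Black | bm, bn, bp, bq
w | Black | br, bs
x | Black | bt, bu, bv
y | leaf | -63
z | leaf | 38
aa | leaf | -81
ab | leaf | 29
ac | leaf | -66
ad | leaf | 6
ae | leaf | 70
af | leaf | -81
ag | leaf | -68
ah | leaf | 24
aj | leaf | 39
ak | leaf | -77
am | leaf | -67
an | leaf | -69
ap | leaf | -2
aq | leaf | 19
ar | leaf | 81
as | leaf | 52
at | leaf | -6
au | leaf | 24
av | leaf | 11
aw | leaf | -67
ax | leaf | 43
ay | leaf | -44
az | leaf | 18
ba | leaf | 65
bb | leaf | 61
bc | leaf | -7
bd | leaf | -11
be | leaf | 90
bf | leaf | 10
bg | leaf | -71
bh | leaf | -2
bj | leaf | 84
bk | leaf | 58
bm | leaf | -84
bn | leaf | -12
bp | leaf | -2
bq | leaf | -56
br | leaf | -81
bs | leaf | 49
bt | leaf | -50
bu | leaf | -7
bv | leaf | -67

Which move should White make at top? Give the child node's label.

Mid

g (Black): min(-63, 38, -81, 29) = -81
h (Black): min(-66, 6, 70) = -66
a (White): max(-81, -66) = -66
j (Black): min(-81, -68, 24, 39) = -81
k (Black): min(-77, -67) = -77
m (Black): min(-69, -2, 19) = -69
b (White): max(-81, -77, -69) = -69
n (Black): min(81, 52) = 52
p (Black): min(-6, 24, 11) = -6
c (White): max(52, -6) = 52
Left (Black): min(-66, -69, 52) = -69
q (Black): min(-67, 43, -44, 18) = -67
r (Black): min(65, 61) = 61
d (White): max(-67, 61) = 61
s (Black): min(-7, -11, 90) = -11
t (Black): min(10, -71) = -71
u (Black): min(-2, 84, 58) = -2
e (White): max(-11, -71, -2) = -2
v (Black): min(-84, -12, -2, -56) = -84
w (Black): min(-81, 49) = -81
x (Black): min(-50, -7, -67) = -67
f (White): max(-84, -81, -67) = -67
Mid (Black): min(61, -2, -67) = -67
top (White): max(-69, -67) = -67
White at top wants the highest of {Left=-69, Mid=-67}, so chooses Mid.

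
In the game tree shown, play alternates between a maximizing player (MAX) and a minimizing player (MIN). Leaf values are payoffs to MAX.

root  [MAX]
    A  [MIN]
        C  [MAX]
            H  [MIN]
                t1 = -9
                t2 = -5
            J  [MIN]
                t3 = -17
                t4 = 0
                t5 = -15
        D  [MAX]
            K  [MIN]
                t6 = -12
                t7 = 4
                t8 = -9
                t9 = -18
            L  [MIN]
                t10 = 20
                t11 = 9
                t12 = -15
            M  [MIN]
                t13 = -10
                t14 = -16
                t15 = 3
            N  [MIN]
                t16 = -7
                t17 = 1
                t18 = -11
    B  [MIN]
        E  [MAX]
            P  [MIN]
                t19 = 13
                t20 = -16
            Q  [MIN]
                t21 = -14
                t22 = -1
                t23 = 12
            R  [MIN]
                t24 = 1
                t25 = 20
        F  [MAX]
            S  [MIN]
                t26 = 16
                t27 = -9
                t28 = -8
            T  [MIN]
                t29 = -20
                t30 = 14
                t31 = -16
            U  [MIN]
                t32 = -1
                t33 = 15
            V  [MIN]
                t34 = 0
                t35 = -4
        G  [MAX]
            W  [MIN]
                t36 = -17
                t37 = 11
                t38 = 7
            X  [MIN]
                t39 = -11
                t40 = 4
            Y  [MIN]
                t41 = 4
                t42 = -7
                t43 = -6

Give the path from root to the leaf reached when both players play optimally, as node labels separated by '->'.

root -> B -> G -> Y -> t42

H (MIN): min(-9, -5) = -9
J (MIN): min(-17, 0, -15) = -17
C (MAX): max(-9, -17) = -9
K (MIN): min(-12, 4, -9, -18) = -18
L (MIN): min(20, 9, -15) = -15
M (MIN): min(-10, -16, 3) = -16
N (MIN): min(-7, 1, -11) = -11
D (MAX): max(-18, -15, -16, -11) = -11
A (MIN): min(-9, -11) = -11
P (MIN): min(13, -16) = -16
Q (MIN): min(-14, -1, 12) = -14
R (MIN): min(1, 20) = 1
E (MAX): max(-16, -14, 1) = 1
S (MIN): min(16, -9, -8) = -9
T (MIN): min(-20, 14, -16) = -20
U (MIN): min(-1, 15) = -1
V (MIN): min(0, -4) = -4
F (MAX): max(-9, -20, -1, -4) = -1
W (MIN): min(-17, 11, 7) = -17
X (MIN): min(-11, 4) = -11
Y (MIN): min(4, -7, -6) = -7
G (MAX): max(-17, -11, -7) = -7
B (MIN): min(1, -1, -7) = -7
root (MAX): max(-11, -7) = -7
At root, MAX picks B (highest: -7).
At B, MIN picks G (lowest: -7).
At G, MAX picks Y (highest: -7).
At Y, MIN picks t42 (lowest: -7).
Terminal value -7.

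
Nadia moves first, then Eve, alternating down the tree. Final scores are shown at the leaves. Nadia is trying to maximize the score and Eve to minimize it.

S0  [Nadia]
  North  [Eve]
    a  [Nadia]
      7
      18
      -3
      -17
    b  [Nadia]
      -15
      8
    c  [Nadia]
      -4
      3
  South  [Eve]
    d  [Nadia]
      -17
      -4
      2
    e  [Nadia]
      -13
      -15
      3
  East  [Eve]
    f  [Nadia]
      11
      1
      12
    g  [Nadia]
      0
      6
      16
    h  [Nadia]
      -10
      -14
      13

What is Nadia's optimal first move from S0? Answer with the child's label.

a (Nadia): max(7, 18, -3, -17) = 18
b (Nadia): max(-15, 8) = 8
c (Nadia): max(-4, 3) = 3
North (Eve): min(18, 8, 3) = 3
d (Nadia): max(-17, -4, 2) = 2
e (Nadia): max(-13, -15, 3) = 3
South (Eve): min(2, 3) = 2
f (Nadia): max(11, 1, 12) = 12
g (Nadia): max(0, 6, 16) = 16
h (Nadia): max(-10, -14, 13) = 13
East (Eve): min(12, 16, 13) = 12
S0 (Nadia): max(3, 2, 12) = 12
Nadia at S0 wants the highest of {North=3, South=2, East=12}, so chooses East.

East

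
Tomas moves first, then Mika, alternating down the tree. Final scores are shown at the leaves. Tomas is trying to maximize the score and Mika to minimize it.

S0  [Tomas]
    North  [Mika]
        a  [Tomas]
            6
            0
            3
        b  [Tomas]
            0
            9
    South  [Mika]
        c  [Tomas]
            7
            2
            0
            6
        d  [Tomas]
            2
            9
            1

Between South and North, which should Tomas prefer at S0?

South

c (Tomas): max(7, 2, 0, 6) = 7
d (Tomas): max(2, 9, 1) = 9
South (Mika): min(7, 9) = 7
a (Tomas): max(6, 0, 3) = 6
b (Tomas): max(0, 9) = 9
North (Mika): min(6, 9) = 6
Tomas prefers the higher value; South=7, North=6. South is better since 7 > 6.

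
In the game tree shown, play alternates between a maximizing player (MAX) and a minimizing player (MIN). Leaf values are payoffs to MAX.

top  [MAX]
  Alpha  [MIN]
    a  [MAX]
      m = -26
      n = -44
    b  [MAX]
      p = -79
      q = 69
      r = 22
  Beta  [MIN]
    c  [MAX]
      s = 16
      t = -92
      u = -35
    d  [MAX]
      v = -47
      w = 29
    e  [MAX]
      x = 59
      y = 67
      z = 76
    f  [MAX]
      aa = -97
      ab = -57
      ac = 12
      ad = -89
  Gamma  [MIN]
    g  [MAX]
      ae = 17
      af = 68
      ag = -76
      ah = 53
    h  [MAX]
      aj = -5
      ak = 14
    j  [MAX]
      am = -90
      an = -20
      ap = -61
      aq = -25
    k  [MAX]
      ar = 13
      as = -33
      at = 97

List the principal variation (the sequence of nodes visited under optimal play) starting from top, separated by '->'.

a (MAX): max(-26, -44) = -26
b (MAX): max(-79, 69, 22) = 69
Alpha (MIN): min(-26, 69) = -26
c (MAX): max(16, -92, -35) = 16
d (MAX): max(-47, 29) = 29
e (MAX): max(59, 67, 76) = 76
f (MAX): max(-97, -57, 12, -89) = 12
Beta (MIN): min(16, 29, 76, 12) = 12
g (MAX): max(17, 68, -76, 53) = 68
h (MAX): max(-5, 14) = 14
j (MAX): max(-90, -20, -61, -25) = -20
k (MAX): max(13, -33, 97) = 97
Gamma (MIN): min(68, 14, -20, 97) = -20
top (MAX): max(-26, 12, -20) = 12
At top, MAX picks Beta (highest: 12).
At Beta, MIN picks f (lowest: 12).
At f, MAX picks ac (highest: 12).
Terminal value 12.

top -> Beta -> f -> ac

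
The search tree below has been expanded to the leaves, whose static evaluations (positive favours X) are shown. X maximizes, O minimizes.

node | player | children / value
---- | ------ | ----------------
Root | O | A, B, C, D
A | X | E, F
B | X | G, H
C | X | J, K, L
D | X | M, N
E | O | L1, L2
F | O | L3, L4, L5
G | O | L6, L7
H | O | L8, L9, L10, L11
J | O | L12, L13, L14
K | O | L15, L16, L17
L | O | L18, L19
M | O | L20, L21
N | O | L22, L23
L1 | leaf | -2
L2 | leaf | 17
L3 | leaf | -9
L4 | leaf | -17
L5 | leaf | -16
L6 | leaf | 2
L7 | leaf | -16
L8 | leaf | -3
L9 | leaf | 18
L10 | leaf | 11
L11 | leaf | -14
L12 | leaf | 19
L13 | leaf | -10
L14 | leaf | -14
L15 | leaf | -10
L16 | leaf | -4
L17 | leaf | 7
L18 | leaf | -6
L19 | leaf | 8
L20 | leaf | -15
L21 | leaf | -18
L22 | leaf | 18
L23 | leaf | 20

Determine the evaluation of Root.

-14

E (O): min(-2, 17) = -2
F (O): min(-9, -17, -16) = -17
A (X): max(-2, -17) = -2
G (O): min(2, -16) = -16
H (O): min(-3, 18, 11, -14) = -14
B (X): max(-16, -14) = -14
J (O): min(19, -10, -14) = -14
K (O): min(-10, -4, 7) = -10
L (O): min(-6, 8) = -6
C (X): max(-14, -10, -6) = -6
M (O): min(-15, -18) = -18
N (O): min(18, 20) = 18
D (X): max(-18, 18) = 18
Root (O): min(-2, -14, -6, 18) = -14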